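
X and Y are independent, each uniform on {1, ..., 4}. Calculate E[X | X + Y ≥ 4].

36/13

P(X + Y ≥ 4) = 13/16.
Summing X·P(x,y) over outcomes with X + Y ≥ 4 gives 9/4.
E[X | X + Y ≥ 4] = (9/4) / (13/16) = 36/13.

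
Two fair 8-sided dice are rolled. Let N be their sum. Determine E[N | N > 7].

464/43

P(N > 7) = 43/64.
E[N | N > 7] = (29/4) / (43/64) = 464/43.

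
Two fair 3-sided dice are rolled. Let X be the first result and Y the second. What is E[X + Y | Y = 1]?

Outcomes with Y = 1: (1,1), (2,1), (3,1), each with probability 1/9.
E[X + Y | Y = 1] = (2 + 3 + 4) / 3 = 3.

3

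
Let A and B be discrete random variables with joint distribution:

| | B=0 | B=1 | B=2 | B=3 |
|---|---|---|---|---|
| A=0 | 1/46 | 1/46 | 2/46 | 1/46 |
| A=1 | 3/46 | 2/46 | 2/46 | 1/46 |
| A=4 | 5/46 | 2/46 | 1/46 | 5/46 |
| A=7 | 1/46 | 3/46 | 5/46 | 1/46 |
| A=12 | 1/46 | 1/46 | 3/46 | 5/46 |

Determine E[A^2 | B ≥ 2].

1545/26

P(B ≥ 2) = 13/23.
Summing A^2·P(A=x,B=y) over the conditioning event gives 1545/46.
E[A^2 | B ≥ 2] = (1545/46) / (13/23) = 1545/26.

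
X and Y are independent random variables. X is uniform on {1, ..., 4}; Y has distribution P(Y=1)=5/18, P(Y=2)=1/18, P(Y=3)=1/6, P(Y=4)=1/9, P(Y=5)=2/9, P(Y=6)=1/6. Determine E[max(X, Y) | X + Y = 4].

P(X + Y = 4) = 1/8.
Summing max(X,Y)·P(x,y) over outcomes with X + Y = 4 gives 13/36.
E[max(X, Y) | X + Y = 4] = (13/36) / (1/8) = 26/9.

26/9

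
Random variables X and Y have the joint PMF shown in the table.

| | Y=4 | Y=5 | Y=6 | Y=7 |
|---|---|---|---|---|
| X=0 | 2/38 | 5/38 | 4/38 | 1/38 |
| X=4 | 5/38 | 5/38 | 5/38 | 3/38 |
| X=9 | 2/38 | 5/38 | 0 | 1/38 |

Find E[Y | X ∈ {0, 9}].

P(X ∈ {0, 9}) = 10/19.
Σ Y·P over the event = 4·(2/38) + 5·(5/38) + 6·(4/38) + 7·(1/38) + 4·(2/38) + 5·(5/38) + 7·(1/38) = 52/19.
E[Y | X ∈ {0, 9}] = (52/19) / (10/19) = 26/5.

26/5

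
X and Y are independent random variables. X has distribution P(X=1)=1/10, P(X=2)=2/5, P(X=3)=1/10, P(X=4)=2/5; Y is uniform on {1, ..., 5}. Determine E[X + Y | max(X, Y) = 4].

70/11

P(max(X, Y) = 4) = 11/25.
Summing (X+Y)·P(x,y) over outcomes with max(X, Y) = 4 gives 14/5.
E[X + Y | max(X, Y) = 4] = (14/5) / (11/25) = 70/11.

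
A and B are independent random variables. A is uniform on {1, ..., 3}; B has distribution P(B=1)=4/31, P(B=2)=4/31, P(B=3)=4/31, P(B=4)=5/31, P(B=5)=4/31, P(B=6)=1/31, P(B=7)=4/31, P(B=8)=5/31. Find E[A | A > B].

8/3

P(A > B) = 4/31.
Summing A·P(x,y) over outcomes with A > B gives 32/93.
E[A | A > B] = (32/93) / (4/31) = 8/3.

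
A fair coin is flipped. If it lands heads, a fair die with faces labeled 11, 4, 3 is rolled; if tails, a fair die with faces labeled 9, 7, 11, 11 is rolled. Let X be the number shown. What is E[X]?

E[X | heads] = (11+4+3)/3 = 6.
E[X | tails] = (9+7+11+11)/4 = 19/2.
By the law of total expectation,
E[X] = (1/2)·(6) + (1/2)·(19/2) = 31/4.

31/4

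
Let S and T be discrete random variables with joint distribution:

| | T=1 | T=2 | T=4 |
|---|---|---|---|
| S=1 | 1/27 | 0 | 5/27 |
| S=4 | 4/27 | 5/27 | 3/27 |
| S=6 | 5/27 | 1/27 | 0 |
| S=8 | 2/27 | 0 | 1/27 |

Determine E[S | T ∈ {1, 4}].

P(T ∈ {1, 4}) = 7/9.
Σ S·P over the event = 1·(1/27) + 1·(5/27) + 4·(4/27) + 4·(3/27) + 6·(5/27) + 8·(2/27) + 8·(1/27) = 88/27.
E[S | T ∈ {1, 4}] = (88/27) / (7/9) = 88/21.

88/21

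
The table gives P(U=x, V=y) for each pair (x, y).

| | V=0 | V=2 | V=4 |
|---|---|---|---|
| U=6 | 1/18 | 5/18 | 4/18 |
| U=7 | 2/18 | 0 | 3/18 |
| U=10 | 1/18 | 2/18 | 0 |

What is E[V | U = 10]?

4/3

P(U = 10) = 1/6.
Σ V·P over the event = 0·(1/18) + 2·(2/18) = 2/9.
E[V | U = 10] = (2/9) / (1/6) = 4/3.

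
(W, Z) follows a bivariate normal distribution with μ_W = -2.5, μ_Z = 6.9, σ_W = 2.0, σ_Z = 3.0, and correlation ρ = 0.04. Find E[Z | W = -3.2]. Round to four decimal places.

6.8580

The regression of Z on W has slope ρ·σ_Z/σ_W and passes through (μ_W, μ_Z).
E[Z | W=-3.2] = 6.9 + (0.04)·(3.0/2.0)·(-3.2 − (-2.5)) = 6.9 + (0.06)·(-0.7) = 6.8580.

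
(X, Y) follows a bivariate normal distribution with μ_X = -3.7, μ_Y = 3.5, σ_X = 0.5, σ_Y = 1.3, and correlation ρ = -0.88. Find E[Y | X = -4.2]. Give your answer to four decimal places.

4.6440

E[Y | X=x] = μ_Y + ρ(σ_Y/σ_X)(x − μ_X) for jointly normal variables.
E[Y | X=-4.2] = 3.5 + (-0.88)·(1.3/0.5)·(-4.2 − (-3.7)) = 3.5 + (-2.288)·(-0.5) = 4.6440.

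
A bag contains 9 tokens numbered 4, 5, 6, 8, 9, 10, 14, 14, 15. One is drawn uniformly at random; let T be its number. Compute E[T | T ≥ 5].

81/8

P(T ≥ 5) = 8/9.
Σ over the event: 5·1/9 + 6·1/9 + 8·1/9 + 9·1/9 + 10·1/9 + 14·2/9 + 15·1/9 = 9.
E[T | T ≥ 5] = (9) / (8/9) = 81/8.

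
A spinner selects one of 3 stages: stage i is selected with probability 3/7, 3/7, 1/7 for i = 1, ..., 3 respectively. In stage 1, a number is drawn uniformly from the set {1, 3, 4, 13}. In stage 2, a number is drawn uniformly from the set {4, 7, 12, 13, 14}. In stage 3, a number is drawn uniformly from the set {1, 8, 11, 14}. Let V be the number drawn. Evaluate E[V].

31/4

E[V | stage 1] = (1+3+4+13)/4 = 21/4.
E[V | stage 2] = (4+7+12+13+14)/5 = 10.
E[V | stage 3] = (1+8+11+14)/4 = 17/2.
By the law of total expectation,
E[V] = (3/7)·(21/4) + (3/7)·(10) + (1/7)·(17/2) = 31/4.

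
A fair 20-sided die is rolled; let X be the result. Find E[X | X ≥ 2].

11

P(X ≥ 2) = 19/20.
E[X | X ≥ 2] = (209/20) / (19/20) = 11.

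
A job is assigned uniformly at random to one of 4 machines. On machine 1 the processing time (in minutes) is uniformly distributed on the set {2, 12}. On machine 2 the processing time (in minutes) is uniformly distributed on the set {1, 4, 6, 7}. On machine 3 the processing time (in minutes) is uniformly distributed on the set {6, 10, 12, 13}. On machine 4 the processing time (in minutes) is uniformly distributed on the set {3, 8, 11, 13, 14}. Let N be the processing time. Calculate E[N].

631/80

E[N | machine 1] = (2+12)/2 = 7.
E[N | machine 2] = (1+4+6+7)/4 = 9/2.
E[N | machine 3] = (6+10+12+13)/4 = 41/4.
E[N | machine 4] = (3+8+11+13+14)/5 = 49/5.
E[N] = (1/4)·(7) + (1/4)·(9/2) + (1/4)·(41/4) + (1/4)·(49/5) = 631/80.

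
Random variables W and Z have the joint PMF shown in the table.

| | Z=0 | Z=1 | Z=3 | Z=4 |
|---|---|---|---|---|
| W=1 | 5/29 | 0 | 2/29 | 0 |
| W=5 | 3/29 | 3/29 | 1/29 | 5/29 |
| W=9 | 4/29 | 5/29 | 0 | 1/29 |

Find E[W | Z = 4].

P(Z = 4) = 6/29.
Σ W·P over the event = 5·(5/29) + 9·(1/29) = 34/29.
E[W | Z = 4] = (34/29) / (6/29) = 17/3.

17/3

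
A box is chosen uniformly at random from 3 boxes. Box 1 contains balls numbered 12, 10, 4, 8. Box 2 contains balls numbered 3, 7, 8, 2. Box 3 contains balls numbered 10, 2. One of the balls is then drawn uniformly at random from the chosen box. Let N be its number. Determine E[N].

E[N | box 1] = (12+10+4+8)/4 = 17/2.
E[N | box 2] = (3+7+8+2)/4 = 5.
E[N | box 3] = (10+2)/2 = 6.
By the law of total expectation,
E[N] = (1/3)·(17/2) + (1/3)·(5) + (1/3)·(6) = 13/2.

13/2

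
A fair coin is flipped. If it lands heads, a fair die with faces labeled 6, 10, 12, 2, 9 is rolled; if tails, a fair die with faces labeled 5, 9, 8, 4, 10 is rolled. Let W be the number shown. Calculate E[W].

15/2

E[W | heads] = (6+10+12+2+9)/5 = 39/5.
E[W | tails] = (5+9+8+4+10)/5 = 36/5.
E[W] = (1/2)·(39/5) + (1/2)·(36/5) = 15/2.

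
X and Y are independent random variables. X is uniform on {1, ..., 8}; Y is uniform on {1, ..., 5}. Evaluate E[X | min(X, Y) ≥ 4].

6

P(min(X, Y) ≥ 4) = 1/4.
Summing X·P(x,y) over outcomes with min(X, Y) ≥ 4 gives 3/2.
E[X | min(X, Y) ≥ 4] = (3/2) / (1/4) = 6.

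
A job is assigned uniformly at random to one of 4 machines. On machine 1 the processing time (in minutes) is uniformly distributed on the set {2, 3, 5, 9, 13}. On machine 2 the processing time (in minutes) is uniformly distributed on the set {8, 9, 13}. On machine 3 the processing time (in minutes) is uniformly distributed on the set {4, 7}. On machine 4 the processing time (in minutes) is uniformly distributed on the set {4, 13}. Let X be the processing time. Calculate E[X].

38/5

E[X | machine 1] = (2+3+5+9+13)/5 = 32/5.
E[X | machine 2] = (8+9+13)/3 = 10.
E[X | machine 3] = (4+7)/2 = 11/2.
E[X | machine 4] = (4+13)/2 = 17/2.
By the law of total expectation,
E[X] = (1/4)·(32/5) + (1/4)·(10) + (1/4)·(11/2) + (1/4)·(17/2) = 38/5.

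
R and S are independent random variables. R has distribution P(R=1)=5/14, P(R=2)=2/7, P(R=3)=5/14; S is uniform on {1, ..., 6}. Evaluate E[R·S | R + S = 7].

65/7

P(R + S = 7) = 1/6.
Summing RS·P(x,y) over outcomes with R + S = 7 gives 65/42.
E[R·S | R + S = 7] = (65/42) / (1/6) = 65/7.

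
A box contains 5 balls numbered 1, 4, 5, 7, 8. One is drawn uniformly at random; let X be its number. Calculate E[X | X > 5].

P(X > 5) = 2/5.
Σ over the event: 7·1/5 + 8·1/5 = 3.
E[X | X > 5] = (3) / (2/5) = 15/2.

15/2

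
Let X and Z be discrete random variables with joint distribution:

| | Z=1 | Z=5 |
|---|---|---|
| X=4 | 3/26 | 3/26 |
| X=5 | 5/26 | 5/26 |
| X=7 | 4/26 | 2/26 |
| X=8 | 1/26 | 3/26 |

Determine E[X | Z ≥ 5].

75/13

P(Z ≥ 5) = 1/2.
Σ X·P over the event = 4·(3/26) + 5·(5/26) + 7·(2/26) + 8·(3/26) = 75/26.
E[X | Z ≥ 5] = (75/26) / (1/2) = 75/13.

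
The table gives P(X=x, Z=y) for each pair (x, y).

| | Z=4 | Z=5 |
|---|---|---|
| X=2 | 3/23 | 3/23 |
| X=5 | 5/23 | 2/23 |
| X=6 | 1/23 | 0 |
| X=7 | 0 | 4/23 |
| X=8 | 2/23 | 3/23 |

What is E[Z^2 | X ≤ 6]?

269/14

P(X ≤ 6) = 14/23.
Summing Z^2·P(X=x,Z=y) over the conditioning event gives 269/23.
E[Z^2 | X ≤ 6] = (269/23) / (14/23) = 269/14.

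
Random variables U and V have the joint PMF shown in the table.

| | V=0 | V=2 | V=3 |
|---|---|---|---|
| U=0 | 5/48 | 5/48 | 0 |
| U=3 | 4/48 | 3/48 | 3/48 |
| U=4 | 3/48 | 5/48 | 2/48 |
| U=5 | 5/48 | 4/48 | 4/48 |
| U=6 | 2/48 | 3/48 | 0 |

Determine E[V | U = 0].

1

P(U = 0) = 5/24.
Σ V·P over the event = 0·(5/48) + 2·(5/48) = 5/24.
E[V | U = 0] = (5/24) / (5/24) = 1.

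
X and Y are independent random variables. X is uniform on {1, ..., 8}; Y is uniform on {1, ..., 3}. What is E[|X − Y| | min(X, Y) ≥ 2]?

P(min(X, Y) ≥ 2) = 7/12.
Summing |X−Y|·P(x,y) over outcomes with min(X, Y) ≥ 2 gives 37/24.
E[|X − Y| | min(X, Y) ≥ 2] = (37/24) / (7/12) = 37/14.

37/14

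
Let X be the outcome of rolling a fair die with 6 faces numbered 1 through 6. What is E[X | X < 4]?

2

Given X < 4, X is equally likely to be any of {1, 2, 3}.
E[X | X < 4] = (1 + 2 + 3) / 3 = 2.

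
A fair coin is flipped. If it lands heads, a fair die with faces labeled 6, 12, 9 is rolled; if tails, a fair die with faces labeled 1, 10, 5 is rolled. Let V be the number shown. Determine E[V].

43/6

E[V | heads] = (6+12+9)/3 = 9.
E[V | tails] = (1+10+5)/3 = 16/3.
E[V] = (1/2)·(9) + (1/2)·(16/3) = 43/6.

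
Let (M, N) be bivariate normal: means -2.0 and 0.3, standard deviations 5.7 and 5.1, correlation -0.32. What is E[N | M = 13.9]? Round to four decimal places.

For a bivariate normal, E[N | M=x] = μ_N + ρ·(σ_N/σ_M)·(x − μ_M).
E[N | M=13.9] = 0.3 + (-0.32)·(5.1/5.7)·(13.9 − (-2.0)) = 0.3 + (-0.286316)·(15.9) = -4.2524.

-4.2524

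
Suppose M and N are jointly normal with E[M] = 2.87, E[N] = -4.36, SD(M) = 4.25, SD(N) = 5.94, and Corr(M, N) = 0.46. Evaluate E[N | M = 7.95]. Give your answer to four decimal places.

-1.0940

The regression of N on M has slope ρ·σ_N/σ_M and passes through (μ_M, μ_N).
E[N | M=7.95] = -4.36 + (0.46)·(5.94/4.25)·(7.95 − (2.87)) = -4.36 + (0.64292)·(5.08) = -1.0940.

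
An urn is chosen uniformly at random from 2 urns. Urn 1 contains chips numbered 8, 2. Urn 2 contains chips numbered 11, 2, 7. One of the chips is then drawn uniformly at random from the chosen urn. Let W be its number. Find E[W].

E[W | urn 1] = (8+2)/2 = 5.
E[W | urn 2] = (11+2+7)/3 = 20/3.
By the law of total expectation,
E[W] = (1/2)·(5) + (1/2)·(20/3) = 35/6.

35/6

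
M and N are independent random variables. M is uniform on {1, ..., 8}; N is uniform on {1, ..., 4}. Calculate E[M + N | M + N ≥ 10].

32/3

Outcomes with M + N ≥ 10: (6,4), (7,3), (7,4), (8,2), (8,3), (8,4), each with probability 1/32.
E[M + N | M + N ≥ 10] = (10 + 10 + 11 + 10 + 11 + 12) / 6 = 32/3.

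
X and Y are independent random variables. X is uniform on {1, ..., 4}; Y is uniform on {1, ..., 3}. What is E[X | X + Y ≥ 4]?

Outcomes with X + Y ≥ 4: (1,3), (2,2), (2,3), (3,1), (3,2), (3,3), (4,1), (4,2), (4,3), each with probability 1/12.
E[X | X + Y ≥ 4] = (1 + 2 + 2 + 3 + 3 + 3 + 4 + 4 + 4) / 9 = 26/9.

26/9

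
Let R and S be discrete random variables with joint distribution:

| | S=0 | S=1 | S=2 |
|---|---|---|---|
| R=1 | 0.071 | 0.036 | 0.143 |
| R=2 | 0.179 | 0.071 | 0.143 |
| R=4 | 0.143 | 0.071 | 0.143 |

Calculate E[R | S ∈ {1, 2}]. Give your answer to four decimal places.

P(S ∈ {1, 2}) = 0.607.
Summing R·P(R=x,S=y) over the conditioning event gives 1.463.
E[R | S ∈ {1, 2}] = (1.463) / (0.607) = 2.4102.

2.4102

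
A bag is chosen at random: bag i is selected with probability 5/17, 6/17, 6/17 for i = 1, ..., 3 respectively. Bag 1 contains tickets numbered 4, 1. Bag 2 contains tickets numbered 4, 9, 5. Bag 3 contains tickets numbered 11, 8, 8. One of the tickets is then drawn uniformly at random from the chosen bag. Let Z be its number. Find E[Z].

E[Z | bag 1] = (4+1)/2 = 5/2.
E[Z | bag 2] = (4+9+5)/3 = 6.
E[Z | bag 3] = (11+8+8)/3 = 9.
By the law of total expectation,
E[Z] = (5/17)·(5/2) + (6/17)·(6) + (6/17)·(9) = 205/34.

205/34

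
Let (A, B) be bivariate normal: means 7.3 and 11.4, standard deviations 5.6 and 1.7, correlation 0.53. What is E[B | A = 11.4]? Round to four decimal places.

12.0597

The regression of B on A has slope ρ·σ_B/σ_A and passes through (μ_A, μ_B).
E[B | A=11.4] = 11.4 + (0.53)·(1.7/5.6)·(11.4 − (7.3)) = 11.4 + (0.160893)·(4.1) = 12.0597.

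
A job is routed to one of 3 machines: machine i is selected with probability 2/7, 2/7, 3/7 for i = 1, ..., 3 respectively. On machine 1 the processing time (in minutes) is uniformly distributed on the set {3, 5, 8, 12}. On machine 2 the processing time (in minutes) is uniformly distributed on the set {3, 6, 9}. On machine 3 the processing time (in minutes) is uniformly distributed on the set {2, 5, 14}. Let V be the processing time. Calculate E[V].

E[V | machine 1] = (3+5+8+12)/4 = 7.
E[V | machine 2] = (3+6+9)/3 = 6.
E[V | machine 3] = (2+5+14)/3 = 7.
By the law of total expectation,
E[V] = (2/7)·(7) + (2/7)·(6) + (3/7)·(7) = 47/7.

47/7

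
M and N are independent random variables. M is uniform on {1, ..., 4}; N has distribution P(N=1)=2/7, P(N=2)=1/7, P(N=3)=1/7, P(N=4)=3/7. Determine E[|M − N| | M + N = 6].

P(M + N = 6) = 5/28.
Summing |M−N|·P(x,y) over outcomes with M + N = 6 gives 2/7.
E[|M − N| | M + N = 6] = (2/7) / (5/28) = 8/5.

8/5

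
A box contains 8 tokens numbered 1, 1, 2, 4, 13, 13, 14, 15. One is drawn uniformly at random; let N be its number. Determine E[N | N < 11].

2

P(N < 11) = 1/2.
Σ over the event: 1·1/4 + 2·1/8 + 4·1/8 = 1.
E[N | N < 11] = (1) / (1/2) = 2.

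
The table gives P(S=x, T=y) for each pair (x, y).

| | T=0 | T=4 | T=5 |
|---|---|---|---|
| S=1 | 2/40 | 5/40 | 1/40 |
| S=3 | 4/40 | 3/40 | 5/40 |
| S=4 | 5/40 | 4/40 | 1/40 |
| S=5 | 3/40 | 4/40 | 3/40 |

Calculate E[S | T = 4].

25/8

P(T = 4) = 2/5.
Σ S·P over the event = 1·(5/40) + 3·(3/40) + 4·(4/40) + 5·(4/40) = 5/4.
E[S | T = 4] = (5/4) / (2/5) = 25/8.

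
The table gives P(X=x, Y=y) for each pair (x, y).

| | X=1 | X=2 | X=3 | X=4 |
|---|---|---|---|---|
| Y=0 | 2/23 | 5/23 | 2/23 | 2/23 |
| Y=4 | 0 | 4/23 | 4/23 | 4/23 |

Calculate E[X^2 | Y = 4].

29/3

P(Y = 4) = 12/23.
Σ X^2·P over the event = 4·(4/23) + 9·(4/23) + 16·(4/23) = 116/23.
E[X^2 | Y = 4] = (116/23) / (12/23) = 29/3.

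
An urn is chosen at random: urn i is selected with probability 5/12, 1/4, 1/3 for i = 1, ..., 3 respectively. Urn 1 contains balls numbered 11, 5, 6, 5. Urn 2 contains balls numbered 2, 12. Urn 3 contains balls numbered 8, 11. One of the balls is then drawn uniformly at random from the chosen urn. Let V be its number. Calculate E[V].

E[V | urn 1] = (11+5+6+5)/4 = 27/4.
E[V | urn 2] = (2+12)/2 = 7.
E[V | urn 3] = (8+11)/2 = 19/2.
By the law of total expectation,
E[V] = (5/12)·(27/4) + (1/4)·(7) + (1/3)·(19/2) = 371/48.

371/48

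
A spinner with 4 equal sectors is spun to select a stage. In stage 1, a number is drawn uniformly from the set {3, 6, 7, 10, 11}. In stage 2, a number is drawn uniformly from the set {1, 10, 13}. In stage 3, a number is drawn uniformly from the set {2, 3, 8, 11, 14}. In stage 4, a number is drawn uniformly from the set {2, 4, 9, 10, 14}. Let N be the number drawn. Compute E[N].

E[N | stage 1] = (3+6+7+10+11)/5 = 37/5.
E[N | stage 2] = (1+10+13)/3 = 8.
E[N | stage 3] = (2+3+8+11+14)/5 = 38/5.
E[N | stage 4] = (2+4+9+10+14)/5 = 39/5.
E[N] = (1/4)·(37/5) + (1/4)·(8) + (1/4)·(38/5) + (1/4)·(39/5) = 77/10.

77/10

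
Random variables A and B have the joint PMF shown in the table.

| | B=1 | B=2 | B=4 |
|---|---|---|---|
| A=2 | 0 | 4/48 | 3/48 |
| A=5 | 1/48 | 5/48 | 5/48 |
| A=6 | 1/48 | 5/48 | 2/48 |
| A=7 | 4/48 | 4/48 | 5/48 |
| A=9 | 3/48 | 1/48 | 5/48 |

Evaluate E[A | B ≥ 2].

223/39

P(B ≥ 2) = 13/16.
Summing A·P(A=x,B=y) over the conditioning event gives 223/48.
E[A | B ≥ 2] = (223/48) / (13/16) = 223/39.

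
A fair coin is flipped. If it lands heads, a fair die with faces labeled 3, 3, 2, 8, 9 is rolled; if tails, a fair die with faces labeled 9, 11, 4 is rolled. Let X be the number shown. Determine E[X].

13/2

E[X | heads] = (3+3+2+8+9)/5 = 5.
E[X | tails] = (9+11+4)/3 = 8.
By the law of total expectation,
E[X] = (1/2)·(5) + (1/2)·(8) = 13/2.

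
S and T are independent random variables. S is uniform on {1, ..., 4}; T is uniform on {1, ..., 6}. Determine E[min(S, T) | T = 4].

5/2

Outcomes with T = 4: (1,4), (2,4), (3,4), (4,4), each with probability 1/24.
E[min(S, T) | T = 4] = (1 + 2 + 3 + 4) / 4 = 5/2.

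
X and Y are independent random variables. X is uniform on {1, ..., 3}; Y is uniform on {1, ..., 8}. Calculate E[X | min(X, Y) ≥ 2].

5/2

P(min(X, Y) ≥ 2) = 7/12.
Summing X·P(x,y) over outcomes with min(X, Y) ≥ 2 gives 35/24.
E[X | min(X, Y) ≥ 2] = (35/24) / (7/12) = 5/2.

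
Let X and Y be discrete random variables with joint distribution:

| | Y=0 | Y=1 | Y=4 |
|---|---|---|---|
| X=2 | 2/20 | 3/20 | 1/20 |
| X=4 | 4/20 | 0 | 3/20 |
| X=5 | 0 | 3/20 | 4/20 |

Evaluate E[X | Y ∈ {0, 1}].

P(Y ∈ {0, 1}) = 3/5.
Σ X·P over the event = 2·(2/20) + 2·(3/20) + 4·(4/20) + 5·(3/20) = 41/20.
E[X | Y ∈ {0, 1}] = (41/20) / (3/5) = 41/12.

41/12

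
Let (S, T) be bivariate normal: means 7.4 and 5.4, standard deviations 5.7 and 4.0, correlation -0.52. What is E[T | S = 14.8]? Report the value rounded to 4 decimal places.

The regression of T on S has slope ρ·σ_T/σ_S and passes through (μ_S, μ_T).
E[T | S=14.8] = 5.4 + (-0.52)·(4.0/5.7)·(14.8 − (7.4)) = 5.4 + (-0.3649123)·(7.4) = 2.6996.

2.6996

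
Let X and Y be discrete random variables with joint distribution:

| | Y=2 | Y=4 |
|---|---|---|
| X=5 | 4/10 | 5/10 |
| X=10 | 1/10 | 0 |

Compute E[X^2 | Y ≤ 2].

P(Y ≤ 2) = 1/2.
Σ X^2·P over the event = 25·(4/10) + 100·(1/10) = 20.
E[X^2 | Y ≤ 2] = (20) / (1/2) = 40.

40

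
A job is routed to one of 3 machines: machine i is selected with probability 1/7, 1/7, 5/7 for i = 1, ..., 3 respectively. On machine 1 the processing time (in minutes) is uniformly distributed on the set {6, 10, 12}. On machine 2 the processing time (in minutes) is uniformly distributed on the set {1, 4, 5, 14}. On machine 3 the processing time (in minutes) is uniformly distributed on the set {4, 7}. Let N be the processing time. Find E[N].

257/42

E[N | machine 1] = (6+10+12)/3 = 28/3.
E[N | machine 2] = (1+4+5+14)/4 = 6.
E[N | machine 3] = (4+7)/2 = 11/2.
E[N] = (1/7)·(28/3) + (1/7)·(6) + (5/7)·(11/2) = 257/42.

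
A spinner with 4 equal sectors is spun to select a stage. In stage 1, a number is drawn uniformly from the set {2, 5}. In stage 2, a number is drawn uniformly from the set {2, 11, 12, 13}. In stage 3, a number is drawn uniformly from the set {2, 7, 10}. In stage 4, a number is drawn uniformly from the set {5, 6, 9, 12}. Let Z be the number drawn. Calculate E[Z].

E[Z | stage 1] = (2+5)/2 = 7/2.
E[Z | stage 2] = (2+11+12+13)/4 = 19/2.
E[Z | stage 3] = (2+7+10)/3 = 19/3.
E[Z | stage 4] = (5+6+9+12)/4 = 8.
E[Z] = (1/4)·(7/2) + (1/4)·(19/2) + (1/4)·(19/3) + (1/4)·(8) = 41/6.

41/6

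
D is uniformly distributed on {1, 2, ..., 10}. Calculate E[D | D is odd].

Given D is odd, D is equally likely to be any of {1, 3, 5, 7, 9}.
E[D | D is odd] = (1 + 3 + 5 + 7 + 9) / 5 = 5.

5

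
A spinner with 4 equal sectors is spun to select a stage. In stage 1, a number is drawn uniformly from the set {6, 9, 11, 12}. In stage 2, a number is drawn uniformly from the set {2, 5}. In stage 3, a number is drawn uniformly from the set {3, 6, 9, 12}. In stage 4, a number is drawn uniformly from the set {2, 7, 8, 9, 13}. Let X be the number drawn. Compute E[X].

283/40

E[X | stage 1] = (6+9+11+12)/4 = 19/2.
E[X | stage 2] = (2+5)/2 = 7/2.
E[X | stage 3] = (3+6+9+12)/4 = 15/2.
E[X | stage 4] = (2+7+8+9+13)/5 = 39/5.
E[X] = (1/4)·(19/2) + (1/4)·(7/2) + (1/4)·(15/2) + (1/4)·(39/5) = 283/40.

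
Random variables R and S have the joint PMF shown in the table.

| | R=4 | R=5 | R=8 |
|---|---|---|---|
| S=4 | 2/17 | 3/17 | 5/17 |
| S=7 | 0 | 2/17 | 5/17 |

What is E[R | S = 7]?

50/7

P(S = 7) = 7/17.
Σ R·P over the event = 5·(2/17) + 8·(5/17) = 50/17.
E[R | S = 7] = (50/17) / (7/17) = 50/7.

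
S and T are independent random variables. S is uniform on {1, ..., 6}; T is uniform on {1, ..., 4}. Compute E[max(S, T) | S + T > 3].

P(S + T > 3) = 7/8.
Summing max(S,T)·P(x,y) over outcomes with S + T > 3 gives 89/24.
E[max(S, T) | S + T > 3] = (89/24) / (7/8) = 89/21.

89/21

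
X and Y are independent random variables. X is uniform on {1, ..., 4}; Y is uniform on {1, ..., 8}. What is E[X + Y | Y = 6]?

Outcomes with Y = 6: (1,6), (2,6), (3,6), (4,6), each with probability 1/32.
E[X + Y | Y = 6] = (7 + 8 + 9 + 10) / 4 = 17/2.

17/2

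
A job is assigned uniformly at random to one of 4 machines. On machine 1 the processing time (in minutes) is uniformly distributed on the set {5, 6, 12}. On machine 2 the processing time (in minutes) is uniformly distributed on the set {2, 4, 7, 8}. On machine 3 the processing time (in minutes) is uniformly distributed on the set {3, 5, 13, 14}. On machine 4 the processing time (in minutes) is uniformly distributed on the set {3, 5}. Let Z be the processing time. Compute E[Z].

77/12

E[Z | machine 1] = (5+6+12)/3 = 23/3.
E[Z | machine 2] = (2+4+7+8)/4 = 21/4.
E[Z | machine 3] = (3+5+13+14)/4 = 35/4.
E[Z | machine 4] = (3+5)/2 = 4.
E[Z] = (1/4)·(23/3) + (1/4)·(21/4) + (1/4)·(35/4) + (1/4)·(4) = 77/12.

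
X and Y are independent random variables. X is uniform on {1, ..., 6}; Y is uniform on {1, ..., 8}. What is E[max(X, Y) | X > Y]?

P(X > Y) = 5/16.
Summing max(X,Y)·P(x,y) over outcomes with X > Y gives 35/24.
E[max(X, Y) | X > Y] = (35/24) / (5/16) = 14/3.

14/3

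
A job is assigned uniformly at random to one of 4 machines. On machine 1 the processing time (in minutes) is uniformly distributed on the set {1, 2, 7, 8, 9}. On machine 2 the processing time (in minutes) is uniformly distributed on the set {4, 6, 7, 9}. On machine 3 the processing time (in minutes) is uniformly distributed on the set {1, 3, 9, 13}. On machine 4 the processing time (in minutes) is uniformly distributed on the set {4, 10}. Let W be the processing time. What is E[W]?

E[W | machine 1] = (1+2+7+8+9)/5 = 27/5.
E[W | machine 2] = (4+6+7+9)/4 = 13/2.
E[W | machine 3] = (1+3+9+13)/4 = 13/2.
E[W | machine 4] = (4+10)/2 = 7.
E[W] = (1/4)·(27/5) + (1/4)·(13/2) + (1/4)·(13/2) + (1/4)·(7) = 127/20.

127/20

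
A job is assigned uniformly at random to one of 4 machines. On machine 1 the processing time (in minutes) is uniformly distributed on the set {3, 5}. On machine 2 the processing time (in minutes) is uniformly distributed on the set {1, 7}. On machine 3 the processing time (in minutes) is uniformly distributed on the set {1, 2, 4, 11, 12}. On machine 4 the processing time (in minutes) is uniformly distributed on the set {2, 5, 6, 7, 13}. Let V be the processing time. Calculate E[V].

E[V | machine 1] = (3+5)/2 = 4.
E[V | machine 2] = (1+7)/2 = 4.
E[V | machine 3] = (1+2+4+11+12)/5 = 6.
E[V | machine 4] = (2+5+6+7+13)/5 = 33/5.
By the law of total expectation,
E[V] = (1/4)·(4) + (1/4)·(4) + (1/4)·(6) + (1/4)·(33/5) = 103/20.

103/20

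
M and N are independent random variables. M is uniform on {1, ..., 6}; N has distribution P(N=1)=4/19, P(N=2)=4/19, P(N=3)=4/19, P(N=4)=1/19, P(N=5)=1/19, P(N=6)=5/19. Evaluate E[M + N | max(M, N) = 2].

P(max(M, N) = 2) = 2/19.
Summing (M+N)·P(x,y) over outcomes with max(M, N) = 2 gives 20/57.
E[M + N | max(M, N) = 2] = (20/57) / (2/19) = 10/3.

10/3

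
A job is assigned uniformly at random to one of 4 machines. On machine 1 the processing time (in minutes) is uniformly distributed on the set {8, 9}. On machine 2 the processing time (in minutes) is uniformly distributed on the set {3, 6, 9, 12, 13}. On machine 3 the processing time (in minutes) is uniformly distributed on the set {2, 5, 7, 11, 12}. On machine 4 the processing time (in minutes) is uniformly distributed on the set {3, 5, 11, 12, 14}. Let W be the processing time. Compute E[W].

E[W | machine 1] = (8+9)/2 = 17/2.
E[W | machine 2] = (3+6+9+12+13)/5 = 43/5.
E[W | machine 3] = (2+5+7+11+12)/5 = 37/5.
E[W | machine 4] = (3+5+11+12+14)/5 = 9.
E[W] = (1/4)·(17/2) + (1/4)·(43/5) + (1/4)·(37/5) + (1/4)·(9) = 67/8.

67/8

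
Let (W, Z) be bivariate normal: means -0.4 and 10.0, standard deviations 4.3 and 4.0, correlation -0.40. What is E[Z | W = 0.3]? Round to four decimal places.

9.7395

The regression of Z on W has slope ρ·σ_Z/σ_W and passes through (μ_W, μ_Z).
E[Z | W=0.3] = 10.0 + (-0.40)·(4.0/4.3)·(0.3 − (-0.4)) = 10.0 + (-0.37209)·(0.7) = 9.7395.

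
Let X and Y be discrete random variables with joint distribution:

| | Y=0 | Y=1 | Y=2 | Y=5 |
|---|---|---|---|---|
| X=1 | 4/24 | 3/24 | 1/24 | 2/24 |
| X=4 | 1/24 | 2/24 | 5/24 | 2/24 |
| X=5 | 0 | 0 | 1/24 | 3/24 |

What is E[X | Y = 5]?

25/7

P(Y = 5) = 7/24.
Summing X·P(X=x,Y=y) over the conditioning event gives 25/24.
E[X | Y = 5] = (25/24) / (7/24) = 25/7.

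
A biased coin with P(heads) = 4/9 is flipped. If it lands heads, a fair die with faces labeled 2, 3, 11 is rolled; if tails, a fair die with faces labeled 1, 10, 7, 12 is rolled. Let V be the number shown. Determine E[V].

353/54

E[V | heads] = (2+3+11)/3 = 16/3.
E[V | tails] = (1+10+7+12)/4 = 15/2.
E[V] = (4/9)·(16/3) + (5/9)·(15/2) = 353/54.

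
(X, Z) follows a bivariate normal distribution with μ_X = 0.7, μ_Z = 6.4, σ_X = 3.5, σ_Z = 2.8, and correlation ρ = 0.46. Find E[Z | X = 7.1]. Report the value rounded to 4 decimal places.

For a bivariate normal, E[Z | X=x] = μ_Z + ρ·(σ_Z/σ_X)·(x − μ_X).
E[Z | X=7.1] = 6.4 + (0.46)·(2.8/3.5)·(7.1 − (0.7)) = 6.4 + (0.368)·(6.4) = 8.7552.

8.7552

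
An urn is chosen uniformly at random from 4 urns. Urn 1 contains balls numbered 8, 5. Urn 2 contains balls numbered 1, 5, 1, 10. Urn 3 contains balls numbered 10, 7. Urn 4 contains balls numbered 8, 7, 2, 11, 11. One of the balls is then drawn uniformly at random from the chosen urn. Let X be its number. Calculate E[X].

541/80

E[X | urn 1] = (8+5)/2 = 13/2.
E[X | urn 2] = (1+5+1+10)/4 = 17/4.
E[X | urn 3] = (10+7)/2 = 17/2.
E[X | urn 4] = (8+7+2+11+11)/5 = 39/5.
By the law of total expectation,
E[X] = (1/4)·(13/2) + (1/4)·(17/4) + (1/4)·(17/2) + (1/4)·(39/5) = 541/80.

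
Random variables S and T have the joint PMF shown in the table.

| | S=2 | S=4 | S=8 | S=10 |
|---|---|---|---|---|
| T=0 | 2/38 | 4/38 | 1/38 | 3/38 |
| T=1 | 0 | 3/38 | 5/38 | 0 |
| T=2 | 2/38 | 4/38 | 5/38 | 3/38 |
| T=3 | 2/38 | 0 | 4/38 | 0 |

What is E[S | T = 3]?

P(T = 3) = 3/19.
Σ S·P over the event = 2·(2/38) + 8·(4/38) = 18/19.
E[S | T = 3] = (18/19) / (3/19) = 6.

6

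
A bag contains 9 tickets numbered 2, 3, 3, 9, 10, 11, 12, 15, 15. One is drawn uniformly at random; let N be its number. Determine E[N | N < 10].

P(N < 10) = 4/9.
Σ over the event: 2·1/9 + 3·2/9 + 9·1/9 = 17/9.
E[N | N < 10] = (17/9) / (4/9) = 17/4.

17/4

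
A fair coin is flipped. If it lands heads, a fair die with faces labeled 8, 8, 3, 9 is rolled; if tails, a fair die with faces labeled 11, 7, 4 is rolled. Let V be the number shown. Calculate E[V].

E[V | heads] = (8+8+3+9)/4 = 7.
E[V | tails] = (11+7+4)/3 = 22/3.
E[V] = (1/2)·(7) + (1/2)·(22/3) = 43/6.

43/6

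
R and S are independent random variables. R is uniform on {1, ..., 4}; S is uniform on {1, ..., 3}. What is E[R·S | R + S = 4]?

10/3

Outcomes with R + S = 4: (1,3), (2,2), (3,1), each with probability 1/12.
E[R·S | R + S = 4] = (3 + 4 + 3) / 3 = 10/3.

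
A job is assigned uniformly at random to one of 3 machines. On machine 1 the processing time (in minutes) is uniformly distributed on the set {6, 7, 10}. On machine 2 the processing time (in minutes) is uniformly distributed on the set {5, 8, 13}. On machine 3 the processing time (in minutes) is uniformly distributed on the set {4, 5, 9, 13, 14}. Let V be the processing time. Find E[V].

76/9

E[V | machine 1] = (6+7+10)/3 = 23/3.
E[V | machine 2] = (5+8+13)/3 = 26/3.
E[V | machine 3] = (4+5+9+13+14)/5 = 9.
By the law of total expectation,
E[V] = (1/3)·(23/3) + (1/3)·(26/3) + (1/3)·(9) = 76/9.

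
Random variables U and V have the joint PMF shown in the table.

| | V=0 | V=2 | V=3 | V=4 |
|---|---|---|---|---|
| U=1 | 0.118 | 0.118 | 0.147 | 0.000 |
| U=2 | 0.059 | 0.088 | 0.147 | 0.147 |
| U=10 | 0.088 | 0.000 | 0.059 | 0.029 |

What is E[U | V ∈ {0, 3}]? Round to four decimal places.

P(V ∈ {0, 3}) = 0.618.
Σ U·P over the event = 1·(0.118) + 1·(0.147) + 2·(0.059) + 2·(0.147) + 10·(0.088) + 10·(0.059) = 2.147.
E[U | V ∈ {0, 3}] = (2.147) / (0.618) = 3.4741.

3.4741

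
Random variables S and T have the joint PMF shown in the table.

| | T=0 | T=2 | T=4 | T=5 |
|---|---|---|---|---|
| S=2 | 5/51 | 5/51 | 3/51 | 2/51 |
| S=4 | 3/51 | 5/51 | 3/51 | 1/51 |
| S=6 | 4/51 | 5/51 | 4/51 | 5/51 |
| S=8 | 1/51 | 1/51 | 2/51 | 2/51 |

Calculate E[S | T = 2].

17/4

P(T = 2) = 16/51.
Σ S·P over the event = 2·(5/51) + 4·(5/51) + 6·(5/51) + 8·(1/51) = 4/3.
E[S | T = 2] = (4/3) / (16/51) = 17/4.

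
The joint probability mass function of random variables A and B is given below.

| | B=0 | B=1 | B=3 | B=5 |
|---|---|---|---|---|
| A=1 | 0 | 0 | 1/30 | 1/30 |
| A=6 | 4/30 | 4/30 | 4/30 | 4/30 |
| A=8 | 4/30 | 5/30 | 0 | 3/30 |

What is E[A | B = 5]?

49/8

P(B = 5) = 4/15.
Σ A·P over the event = 1·(1/30) + 6·(4/30) + 8·(3/30) = 49/30.
E[A | B = 5] = (49/30) / (4/15) = 49/8.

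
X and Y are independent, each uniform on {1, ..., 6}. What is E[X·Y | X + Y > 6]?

53/3

P(X + Y > 6) = 7/12.
Summing XY·P(x,y) over outcomes with X + Y > 6 gives 371/36.
E[X·Y | X + Y > 6] = (371/36) / (7/12) = 53/3.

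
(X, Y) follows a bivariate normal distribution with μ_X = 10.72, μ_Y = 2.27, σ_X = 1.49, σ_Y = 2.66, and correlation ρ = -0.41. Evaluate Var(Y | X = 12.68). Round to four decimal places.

The conditional variance in a bivariate normal is σ_Y²(1 − ρ²), independent of x.
Var(Y | X=12.68) = (2.66)²·(1 − (-0.41)²) = 7.0756·0.8319 = 5.8862.

5.8862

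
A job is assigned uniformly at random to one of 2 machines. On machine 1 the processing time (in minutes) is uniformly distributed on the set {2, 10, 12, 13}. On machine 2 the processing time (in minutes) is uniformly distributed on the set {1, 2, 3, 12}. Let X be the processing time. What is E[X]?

E[X | machine 1] = (2+10+12+13)/4 = 37/4.
E[X | machine 2] = (1+2+3+12)/4 = 9/2.
E[X] = (1/2)·(37/4) + (1/2)·(9/2) = 55/8.

55/8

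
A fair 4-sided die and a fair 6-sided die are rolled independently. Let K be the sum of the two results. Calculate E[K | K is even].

6

P(K is even) = 1/2.
Σ over the event: 2·1/24 + 4·1/8 + 6·1/6 + 8·1/8 + 10·1/24 = 3.
E[K | K is even] = (3) / (1/2) = 6.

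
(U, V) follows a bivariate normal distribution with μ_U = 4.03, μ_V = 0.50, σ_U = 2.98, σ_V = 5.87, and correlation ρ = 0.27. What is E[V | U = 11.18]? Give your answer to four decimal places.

4.3027

E[V | U=x] = μ_V + ρ(σ_V/σ_U)(x − μ_U) for jointly normal variables.
E[V | U=11.18] = 0.50 + (0.27)·(5.87/2.98)·(11.18 − (4.03)) = 0.50 + (0.53185)·(7.15) = 4.3027.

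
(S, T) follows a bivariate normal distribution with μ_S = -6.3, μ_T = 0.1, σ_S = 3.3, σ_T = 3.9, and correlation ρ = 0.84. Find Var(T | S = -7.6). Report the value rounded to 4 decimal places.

4.4778

For a bivariate normal, Var(T | S=x) = σ_T²(1 − ρ²).
Var(T | S=-7.6) = (3.9)²·(1 − (0.84)²) = 15.21·0.2944 = 4.4778.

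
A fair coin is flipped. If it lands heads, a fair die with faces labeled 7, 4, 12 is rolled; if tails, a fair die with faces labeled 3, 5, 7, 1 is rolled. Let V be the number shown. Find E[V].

35/6

E[V | heads] = (7+4+12)/3 = 23/3.
E[V | tails] = (3+5+7+1)/4 = 4.
By the law of total expectation,
E[V] = (1/2)·(23/3) + (1/2)·(4) = 35/6.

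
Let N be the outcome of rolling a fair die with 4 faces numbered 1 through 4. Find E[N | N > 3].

Given N > 3, N is equally likely to be any of {4}.
E[N | N > 3] = (4) / 1 = 4.

4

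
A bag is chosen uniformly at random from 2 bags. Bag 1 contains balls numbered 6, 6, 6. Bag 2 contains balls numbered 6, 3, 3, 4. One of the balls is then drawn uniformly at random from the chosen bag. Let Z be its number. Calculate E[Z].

5

E[Z | bag 1] = (6+6+6)/3 = 6.
E[Z | bag 2] = (6+3+3+4)/4 = 4.
E[Z] = (1/2)·(6) + (1/2)·(4) = 5.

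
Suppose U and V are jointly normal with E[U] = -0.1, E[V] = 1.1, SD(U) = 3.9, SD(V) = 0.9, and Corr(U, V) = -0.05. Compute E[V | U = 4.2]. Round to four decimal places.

1.0504

E[V | U=x] = μ_V + ρ(σ_V/σ_U)(x − μ_U) for jointly normal variables.
E[V | U=4.2] = 1.1 + (-0.05)·(0.9/3.9)·(4.2 − (-0.1)) = 1.1 + (-0.011538)·(4.3) = 1.0504.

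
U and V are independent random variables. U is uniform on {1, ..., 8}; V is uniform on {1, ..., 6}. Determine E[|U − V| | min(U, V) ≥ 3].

11/6

P(min(U, V) ≥ 3) = 1/2.
Summing |U−V|·P(x,y) over outcomes with min(U, V) ≥ 3 gives 11/12.
E[|U − V| | min(U, V) ≥ 3] = (11/12) / (1/2) = 11/6.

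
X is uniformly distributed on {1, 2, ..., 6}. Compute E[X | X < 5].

5/2

Given X < 5, X is equally likely to be any of {1, 2, 3, 4}.
E[X | X < 5] = (1 + 2 + 3 + 4) / 4 = 5/2.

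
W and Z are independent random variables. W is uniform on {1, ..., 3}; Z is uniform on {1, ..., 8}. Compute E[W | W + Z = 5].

2

Outcomes with W + Z = 5: (1,4), (2,3), (3,2), each with probability 1/24.
E[W | W + Z = 5] = (1 + 2 + 3) / 3 = 2.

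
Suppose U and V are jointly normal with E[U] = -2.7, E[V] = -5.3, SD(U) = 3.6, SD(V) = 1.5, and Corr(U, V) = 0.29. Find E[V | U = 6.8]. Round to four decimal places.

For a bivariate normal, E[V | U=x] = μ_V + ρ·(σ_V/σ_U)·(x − μ_U).
E[V | U=6.8] = -5.3 + (0.29)·(1.5/3.6)·(6.8 − (-2.7)) = -5.3 + (0.12083)·(9.5) = -4.1521.

-4.1521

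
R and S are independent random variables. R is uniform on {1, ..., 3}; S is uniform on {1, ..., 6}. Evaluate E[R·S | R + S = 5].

Outcomes with R + S = 5: (1,4), (2,3), (3,2), each with probability 1/18.
E[R·S | R + S = 5] = (4 + 6 + 6) / 3 = 16/3.

16/3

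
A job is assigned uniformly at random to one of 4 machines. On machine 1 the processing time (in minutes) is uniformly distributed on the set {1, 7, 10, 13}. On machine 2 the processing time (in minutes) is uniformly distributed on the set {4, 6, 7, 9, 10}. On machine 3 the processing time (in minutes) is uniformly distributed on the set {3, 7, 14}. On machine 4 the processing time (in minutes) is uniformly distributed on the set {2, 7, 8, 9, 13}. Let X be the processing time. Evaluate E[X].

123/16

E[X | machine 1] = (1+7+10+13)/4 = 31/4.
E[X | machine 2] = (4+6+7+9+10)/5 = 36/5.
E[X | machine 3] = (3+7+14)/3 = 8.
E[X | machine 4] = (2+7+8+9+13)/5 = 39/5.
By the law of total expectation,
E[X] = (1/4)·(31/4) + (1/4)·(36/5) + (1/4)·(8) + (1/4)·(39/5) = 123/16.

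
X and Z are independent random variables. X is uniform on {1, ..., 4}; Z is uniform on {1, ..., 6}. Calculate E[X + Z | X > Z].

5

Outcomes with X > Z: (2,1), (3,1), (3,2), (4,1), (4,2), (4,3), each with probability 1/24.
E[X + Z | X > Z] = (3 + 4 + 5 + 5 + 6 + 7) / 6 = 5.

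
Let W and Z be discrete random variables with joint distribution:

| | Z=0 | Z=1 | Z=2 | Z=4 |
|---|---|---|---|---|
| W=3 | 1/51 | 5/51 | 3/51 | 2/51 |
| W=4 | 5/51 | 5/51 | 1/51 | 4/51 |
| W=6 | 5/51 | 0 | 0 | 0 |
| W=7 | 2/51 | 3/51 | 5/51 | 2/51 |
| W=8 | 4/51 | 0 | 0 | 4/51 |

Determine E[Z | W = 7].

7/4

P(W = 7) = 4/17.
Σ Z·P over the event = 0·(2/51) + 1·(3/51) + 2·(5/51) + 4·(2/51) = 7/17.
E[Z | W = 7] = (7/17) / (4/17) = 7/4.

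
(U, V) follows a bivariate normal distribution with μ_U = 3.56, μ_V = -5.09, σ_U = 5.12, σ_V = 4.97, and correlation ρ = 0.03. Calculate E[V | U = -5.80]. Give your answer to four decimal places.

-5.3626

E[V | U=x] = μ_V + ρ(σ_V/σ_U)(x − μ_U) for jointly normal variables.
E[V | U=-5.80] = -5.09 + (0.03)·(4.97/5.12)·(-5.80 − (3.56)) = -5.09 + (0.029121)·(-9.36) = -5.3626.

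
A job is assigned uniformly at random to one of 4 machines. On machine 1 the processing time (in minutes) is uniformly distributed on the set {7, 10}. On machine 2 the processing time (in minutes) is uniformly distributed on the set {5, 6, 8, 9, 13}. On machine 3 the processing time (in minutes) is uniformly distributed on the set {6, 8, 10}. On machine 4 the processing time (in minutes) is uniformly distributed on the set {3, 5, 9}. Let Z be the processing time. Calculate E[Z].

911/120

E[Z | machine 1] = (7+10)/2 = 17/2.
E[Z | machine 2] = (5+6+8+9+13)/5 = 41/5.
E[Z | machine 3] = (6+8+10)/3 = 8.
E[Z | machine 4] = (3+5+9)/3 = 17/3.
By the law of total expectation,
E[Z] = (1/4)·(17/2) + (1/4)·(41/5) + (1/4)·(8) + (1/4)·(17/3) = 911/120.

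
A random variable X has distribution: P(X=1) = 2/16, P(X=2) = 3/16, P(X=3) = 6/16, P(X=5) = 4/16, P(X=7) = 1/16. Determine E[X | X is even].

P(X is even) = 3/16.
Σ over the event: 2·3/16 = 3/8.
E[X | X is even] = (3/8) / (3/16) = 2.

2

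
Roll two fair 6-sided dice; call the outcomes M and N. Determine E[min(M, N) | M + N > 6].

P(M + N > 6) = 7/12.
Summing min(M,N)·P(x,y) over outcomes with M + N > 6 gives 23/12.
E[min(M, N) | M + N > 6] = (23/12) / (7/12) = 23/7.

23/7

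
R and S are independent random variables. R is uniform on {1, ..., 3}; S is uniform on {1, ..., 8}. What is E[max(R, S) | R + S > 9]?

23/3

P(R + S > 9) = 1/8.
Summing max(R,S)·P(x,y) over outcomes with R + S > 9 gives 23/24.
E[max(R, S) | R + S > 9] = (23/24) / (1/8) = 23/3.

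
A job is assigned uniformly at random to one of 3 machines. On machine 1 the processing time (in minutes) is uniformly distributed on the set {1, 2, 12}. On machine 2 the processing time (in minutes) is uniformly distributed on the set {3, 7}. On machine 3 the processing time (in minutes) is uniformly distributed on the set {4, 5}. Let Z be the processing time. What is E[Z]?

29/6

E[Z | machine 1] = (1+2+12)/3 = 5.
E[Z | machine 2] = (3+7)/2 = 5.
E[Z | machine 3] = (4+5)/2 = 9/2.
By the law of total expectation,
E[Z] = (1/3)·(5) + (1/3)·(5) + (1/3)·(9/2) = 29/6.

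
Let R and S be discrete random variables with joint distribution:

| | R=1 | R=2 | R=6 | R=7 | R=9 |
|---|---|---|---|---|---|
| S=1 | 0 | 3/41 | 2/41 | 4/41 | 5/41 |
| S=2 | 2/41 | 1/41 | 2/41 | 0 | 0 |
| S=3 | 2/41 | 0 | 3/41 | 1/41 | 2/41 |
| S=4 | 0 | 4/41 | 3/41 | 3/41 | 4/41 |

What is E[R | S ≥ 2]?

P(S ≥ 2) = 27/41.
Summing R·P(R=x,S=y) over the conditioning event gives 144/41.
E[R | S ≥ 2] = (144/41) / (27/41) = 16/3.

16/3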